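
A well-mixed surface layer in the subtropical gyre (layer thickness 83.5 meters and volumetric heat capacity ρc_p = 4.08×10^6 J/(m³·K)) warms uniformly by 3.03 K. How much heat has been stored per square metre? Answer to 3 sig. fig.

Areal heat capacity C = ρc_p × D = 4.08×10^6 × 83.5 = 3.41×10^8 J m⁻² K⁻¹.
ΔQ = C ΔT = 3.41×10^8 × 3.03 = 1.03×10^9 J/m².

1.03×10^9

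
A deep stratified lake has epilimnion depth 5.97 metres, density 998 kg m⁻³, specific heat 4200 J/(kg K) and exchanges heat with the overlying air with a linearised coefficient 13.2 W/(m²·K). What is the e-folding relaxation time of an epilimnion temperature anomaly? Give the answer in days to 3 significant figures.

Areal heat capacity C = ρ c_p D = 998 × 4200 × 5.97 = 2.50×10^7 J m⁻² K⁻¹.
Relaxation time τ = C / λ = 2.50×10^7 / 13.2 = 1.90×10^6 s.
In days: 1.90×10^6 s / (86400 s/day) = 21.9 days.

21.9 days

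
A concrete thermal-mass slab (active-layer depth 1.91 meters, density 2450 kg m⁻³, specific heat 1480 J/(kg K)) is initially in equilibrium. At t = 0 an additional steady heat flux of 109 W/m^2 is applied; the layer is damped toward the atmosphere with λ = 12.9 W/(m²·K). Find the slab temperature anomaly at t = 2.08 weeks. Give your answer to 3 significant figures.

7.64 K

Areal heat capacity C = ρ c_p D = 2450 × 1480 × 1.91 = 6.93×10^6 J m⁻² K⁻¹.
τ = C / λ = 6.93×10^6 / 12.9 = 5.37×10^5 s.
Equilibrium anomaly ΔT_eq = F / λ = 109 / 12.9 = 8.45 K.
t = 2.08 weeks = 1.26×10^6 s, so t/τ = 2.34.
ΔT(t) = ΔT_eq (1 − e^(−t/τ)) = 8.45 × (1 − e^−2.34) = 7.64 K.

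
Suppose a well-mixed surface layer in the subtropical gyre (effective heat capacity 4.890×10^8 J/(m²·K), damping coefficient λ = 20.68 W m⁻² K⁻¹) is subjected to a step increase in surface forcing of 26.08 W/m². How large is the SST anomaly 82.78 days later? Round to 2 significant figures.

0.33 K

Areal heat capacity C = 4.890×10^8 J/(m²·K) (given).
τ = C / λ = 4.89×10^8 / 20.68 = 2.36×10^7 s.
Equilibrium anomaly ΔT_eq = F / λ = 26.08 / 20.68 = 1.26 K.
t = 82.78 days = 7.15×10^6 s, so t/τ = 0.302.
ΔT(t) = ΔT_eq (1 − e^(−t/τ)) = 1.26 × (1 − e^−0.302) = 0.329 K.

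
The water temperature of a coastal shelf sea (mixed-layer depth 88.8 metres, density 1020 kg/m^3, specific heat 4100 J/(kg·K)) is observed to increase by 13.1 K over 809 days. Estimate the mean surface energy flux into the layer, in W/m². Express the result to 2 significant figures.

Areal heat capacity C = ρ c_p D = 1020 × 4100 × 88.8 = 3.71×10^8 J/(m²·K).
Required heat per unit area: Q = C ΔT = 3.71×10^8 × 13.1 = 4.86×10^9 J/m².
Flux F = Q / Δt = 4.86×10^9 / 6.99×10^7 s = 69.6 W/m².

70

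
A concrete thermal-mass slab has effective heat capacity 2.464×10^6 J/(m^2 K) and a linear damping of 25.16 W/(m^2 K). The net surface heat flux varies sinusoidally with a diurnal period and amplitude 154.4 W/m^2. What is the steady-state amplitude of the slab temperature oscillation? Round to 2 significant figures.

0.85 K

Areal heat capacity C = 2.464×10^6 J/(m^2 K) (given).
Angular frequency ω = 2π / T = 2π / 86400 s = 7.27×10^-5 s⁻¹.
√((Cω)² + λ²) = √((179)² + 25.16²) = 181 W/(m²·K).
Amplitude A = F₀ / √((Cω)²+λ²) = 154.4 / 181 = 0.853 K.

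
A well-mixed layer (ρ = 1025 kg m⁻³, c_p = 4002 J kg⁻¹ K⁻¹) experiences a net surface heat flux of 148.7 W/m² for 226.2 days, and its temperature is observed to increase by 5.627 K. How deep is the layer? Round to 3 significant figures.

126 m

Heat input Q = F Δt = 148.7 × 1.95×10^7 s = 2.91×10^9 J/m².
Required areal heat capacity C = Q / ΔT = 5.16×10^8 J/(m²·K).
Depth D = C / (ρ c_p) = 5.16×10^8 / (1025 × 4002) = 126 m.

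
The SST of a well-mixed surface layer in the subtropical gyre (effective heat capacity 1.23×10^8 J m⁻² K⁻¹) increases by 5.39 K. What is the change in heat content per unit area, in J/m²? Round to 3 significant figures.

Areal heat capacity C = 1.23×10^8 J m⁻² K⁻¹ (given).
ΔQ = C ΔT = 1.23×10^8 × 5.39 = 6.63×10^8 J/m².

6.63×10^8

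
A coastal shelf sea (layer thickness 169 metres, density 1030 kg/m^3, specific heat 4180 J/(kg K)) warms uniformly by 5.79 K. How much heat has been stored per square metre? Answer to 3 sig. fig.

Areal heat capacity C = ρ c_p D = 1030 × 4180 × 169 = 7.28×10^8 J m⁻² K⁻¹.
ΔQ = C ΔT = 7.28×10^8 × 5.79 = 4.21×10^9 J/m².

4.21×10^9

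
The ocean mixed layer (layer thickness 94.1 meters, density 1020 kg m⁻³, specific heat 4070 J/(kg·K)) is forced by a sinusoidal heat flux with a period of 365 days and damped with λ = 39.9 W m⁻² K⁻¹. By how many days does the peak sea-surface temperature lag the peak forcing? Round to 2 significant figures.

64 days

Areal heat capacity C = ρ c_p D = 1020 × 4070 × 94.1 = 3.91×10^8 J m⁻² K⁻¹.
ω = 2π / 3.15×10^7 s = 1.99×10^-7 s⁻¹.
Phase lag φ = arctan(Cω/λ) = arctan(77.8/39.9) = 1.10 rad.
Time lag = φ / ω = 1.10 / 1.99×10^-7 = 5.51×10^6 s = 63.7 days.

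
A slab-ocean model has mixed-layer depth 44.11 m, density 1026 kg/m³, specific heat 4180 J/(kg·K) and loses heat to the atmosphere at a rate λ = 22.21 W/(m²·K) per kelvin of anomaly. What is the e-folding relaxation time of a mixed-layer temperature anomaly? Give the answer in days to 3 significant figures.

98.6 days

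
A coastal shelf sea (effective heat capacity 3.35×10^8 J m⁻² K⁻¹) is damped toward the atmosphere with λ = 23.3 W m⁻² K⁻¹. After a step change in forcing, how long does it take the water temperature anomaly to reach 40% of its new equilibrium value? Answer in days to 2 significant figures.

85 days

Areal heat capacity C = 3.35×10^8 J m⁻² K⁻¹ (given).
τ = C / λ = 3.35×10^8 / 23.3 = 1.44×10^7 s.
Fraction reached: 1 − e^(−t/τ) = 0.40 ⇒ t = −τ ln(1 − 0.40) = τ × 0.511.
t = 7.34×10^6 s = 85.0 days.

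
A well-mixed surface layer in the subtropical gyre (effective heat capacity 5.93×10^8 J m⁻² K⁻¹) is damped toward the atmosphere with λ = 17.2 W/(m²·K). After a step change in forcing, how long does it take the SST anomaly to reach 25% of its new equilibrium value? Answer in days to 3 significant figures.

115 days

Areal heat capacity C = 5.93×10^8 J m⁻² K⁻¹ (given).
τ = C / λ = 5.93×10^8 / 17.2 = 3.45×10^7 s.
Fraction reached: 1 − e^(−t/τ) = 0.25 ⇒ t = −τ ln(1 − 0.25) = τ × 0.288.
t = 9.92×10^6 s = 115 days.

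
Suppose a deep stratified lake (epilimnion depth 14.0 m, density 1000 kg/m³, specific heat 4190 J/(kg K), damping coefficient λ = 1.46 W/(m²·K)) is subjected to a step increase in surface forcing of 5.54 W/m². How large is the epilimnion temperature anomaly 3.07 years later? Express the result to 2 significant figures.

3.5 K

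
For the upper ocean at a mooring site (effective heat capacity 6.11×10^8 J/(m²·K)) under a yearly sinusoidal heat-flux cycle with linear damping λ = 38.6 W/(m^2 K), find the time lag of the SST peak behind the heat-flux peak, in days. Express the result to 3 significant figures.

Areal heat capacity C = 6.11×10^8 J/(m²·K) (given).
ω = 2π / 3.15×10^7 s = 1.99×10^-7 s⁻¹.
Phase lag φ = arctan(Cω/λ) = arctan(122/38.6) = 1.26 rad.
Time lag = φ / ω = 1.26 / 1.99×10^-7 = 6.34×10^6 s = 73.4 days.

73.4 days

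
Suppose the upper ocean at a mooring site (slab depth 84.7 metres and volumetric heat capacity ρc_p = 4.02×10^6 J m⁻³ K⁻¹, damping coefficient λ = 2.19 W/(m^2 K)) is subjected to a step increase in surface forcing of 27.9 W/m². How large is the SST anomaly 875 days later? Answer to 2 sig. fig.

4.9 K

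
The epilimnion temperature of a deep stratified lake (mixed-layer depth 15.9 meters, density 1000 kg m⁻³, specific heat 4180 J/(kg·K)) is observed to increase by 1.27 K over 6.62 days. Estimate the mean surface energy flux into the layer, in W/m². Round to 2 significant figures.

Areal heat capacity C = ρ c_p D = 1000 × 4180 × 15.9 = 6.65×10^7 J/(m^2 K).
Required heat per unit area: Q = C ΔT = 6.65×10^7 × 1.27 = 8.44×10^7 J/m².
Flux F = Q / Δt = 8.44×10^7 / 5.72×10^5 s = 148 W/m².

150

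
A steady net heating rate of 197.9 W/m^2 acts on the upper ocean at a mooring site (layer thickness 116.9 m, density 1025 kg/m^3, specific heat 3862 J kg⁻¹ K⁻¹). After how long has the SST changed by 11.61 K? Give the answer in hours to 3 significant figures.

Areal heat capacity C = ρ c_p D = 1025 × 3862 × 116.9 = 4.63×10^8 J/(m²·K).
Time required: Δt = C ΔT / F = 4.63×10^8 × 11.61 / 197.9 = 2.71×10^7 s.
In hours: 2.71×10^7 s / (3600 s/hour) = 7540 hours.

7540 hours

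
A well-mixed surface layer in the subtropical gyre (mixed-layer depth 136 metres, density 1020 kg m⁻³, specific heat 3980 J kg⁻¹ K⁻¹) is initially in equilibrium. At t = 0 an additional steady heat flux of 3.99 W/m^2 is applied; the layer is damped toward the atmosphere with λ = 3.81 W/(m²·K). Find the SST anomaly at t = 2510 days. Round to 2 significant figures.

Areal heat capacity C = ρ c_p D = 1020 × 3980 × 136 = 5.52×10^8 J/(m²·K).
τ = C / λ = 5.52×10^8 / 3.81 = 1.45×10^8 s.
Equilibrium anomaly ΔT_eq = F / λ = 3.99 / 3.81 = 1.05 K.
t = 2510 days = 2.17×10^8 s, so t/τ = 1.50.
ΔT(t) = ΔT_eq (1 − e^(−t/τ)) = 1.05 × (1 − e^−1.50) = 0.813 K.

0.81 K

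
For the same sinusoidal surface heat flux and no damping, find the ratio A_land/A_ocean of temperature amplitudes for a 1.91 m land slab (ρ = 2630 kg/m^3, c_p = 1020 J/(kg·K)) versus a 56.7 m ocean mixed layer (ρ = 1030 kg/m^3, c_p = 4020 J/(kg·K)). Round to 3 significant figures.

45.8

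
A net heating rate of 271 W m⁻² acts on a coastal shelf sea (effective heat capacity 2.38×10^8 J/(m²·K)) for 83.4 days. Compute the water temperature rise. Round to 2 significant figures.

Areal heat capacity C = 2.38×10^8 J/(m²·K) (given).
Net heat input Q = F Δt = 271 × (83.4 days × 86400 s/day) = 1.95×10^9 J/m².
ΔT = Q / C = 1.95×10^9 / 2.38×10^8 = 8.20 K.

8.2 K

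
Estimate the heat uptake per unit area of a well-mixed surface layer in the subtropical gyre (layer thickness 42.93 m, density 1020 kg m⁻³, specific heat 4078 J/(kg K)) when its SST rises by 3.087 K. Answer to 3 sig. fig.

Areal heat capacity C = ρ c_p D = 1020 × 4078 × 42.93 = 1.79×10^8 J/(m²·K).
ΔQ = C ΔT = 1.79×10^8 × 3.087 = 5.51×10^8 J/m².

5.51×10^8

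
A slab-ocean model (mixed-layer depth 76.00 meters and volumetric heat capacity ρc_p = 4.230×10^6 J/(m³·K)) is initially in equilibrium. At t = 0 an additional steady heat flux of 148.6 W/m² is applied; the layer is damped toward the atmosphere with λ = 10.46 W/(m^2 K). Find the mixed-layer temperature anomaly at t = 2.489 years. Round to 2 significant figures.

Areal heat capacity C = ρc_p × D = 4.230×10^6 × 76.00 = 3.21×10^8 J/(m^2 K).
τ = C / λ = 3.21×10^8 / 10.46 = 3.07×10^7 s.
Equilibrium anomaly ΔT_eq = F / λ = 148.6 / 10.46 = 14.2 K.
t = 2.489 years = 7.85×10^7 s, so t/τ = 2.56.
ΔT(t) = ΔT_eq (1 − e^(−t/τ)) = 14.2 × (1 − e^−2.56) = 13.1 K.

13 K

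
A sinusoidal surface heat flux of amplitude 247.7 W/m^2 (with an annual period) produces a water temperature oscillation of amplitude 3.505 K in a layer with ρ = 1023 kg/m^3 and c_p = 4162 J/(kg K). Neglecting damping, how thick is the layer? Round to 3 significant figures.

ω = 2π / 3.15×10^7 s = 1.99×10^-7 s⁻¹.
Required C = F₀ / (A ω) = 247.7 / (3.505 × 1.99×10^-7) = 3.55×10^8 J/(m²·K).
D = C / (ρ c_p) = 3.55×10^8 / (1023 × 4162) = 83.3 m.

83.3 m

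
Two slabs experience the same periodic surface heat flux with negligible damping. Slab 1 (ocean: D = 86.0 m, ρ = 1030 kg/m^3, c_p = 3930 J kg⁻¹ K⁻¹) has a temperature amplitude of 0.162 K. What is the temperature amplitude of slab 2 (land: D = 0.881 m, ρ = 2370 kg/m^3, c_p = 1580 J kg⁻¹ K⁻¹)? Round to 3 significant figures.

C_ocean = 3.48×10^8 J/(m²·K); C_land = 3.30×10^6 J/(m²·K).
A ∝ 1/C ⇒ A_land = A_ocean × C_ocean/C_land = 0.162 × 106 = 17.1 K.

17.1 K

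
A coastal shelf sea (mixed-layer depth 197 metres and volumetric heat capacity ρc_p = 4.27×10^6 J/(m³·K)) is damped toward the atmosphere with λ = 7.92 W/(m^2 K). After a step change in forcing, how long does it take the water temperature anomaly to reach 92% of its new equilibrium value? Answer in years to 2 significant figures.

8.5 years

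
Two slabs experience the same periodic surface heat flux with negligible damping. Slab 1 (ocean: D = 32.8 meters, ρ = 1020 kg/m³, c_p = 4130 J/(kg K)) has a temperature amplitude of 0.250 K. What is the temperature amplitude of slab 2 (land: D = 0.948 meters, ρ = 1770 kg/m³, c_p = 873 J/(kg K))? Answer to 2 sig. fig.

24 K

C_ocean = 1.38×10^8 J/(m²·K); C_land = 1.46×10^6 J/(m²·K).
A ∝ 1/C ⇒ A_land = A_ocean × C_ocean/C_land = 0.250 × 94.3 = 23.6 K.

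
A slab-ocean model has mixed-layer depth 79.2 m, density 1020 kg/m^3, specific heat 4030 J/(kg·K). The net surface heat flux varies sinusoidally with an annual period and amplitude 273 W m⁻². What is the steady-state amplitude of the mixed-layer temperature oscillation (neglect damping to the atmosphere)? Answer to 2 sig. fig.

Areal heat capacity C = ρ c_p D = 1020 × 4030 × 79.2 = 3.26×10^8 J/(m^2 K).
Angular frequency ω = 2π / T = 2π / 3.15×10^7 s = 1.99×10^-7 s⁻¹.
Cω = 3.26×10^8 × 1.99×10^-7 = 64.9 W/(m²·K).
Amplitude A = F₀ / (Cω) = 273 / 64.9 = 4.21 K.

4.2 K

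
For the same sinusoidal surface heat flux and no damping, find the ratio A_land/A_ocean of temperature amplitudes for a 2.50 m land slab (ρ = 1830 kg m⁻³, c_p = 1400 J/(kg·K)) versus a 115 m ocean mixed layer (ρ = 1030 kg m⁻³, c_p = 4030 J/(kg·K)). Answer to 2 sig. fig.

75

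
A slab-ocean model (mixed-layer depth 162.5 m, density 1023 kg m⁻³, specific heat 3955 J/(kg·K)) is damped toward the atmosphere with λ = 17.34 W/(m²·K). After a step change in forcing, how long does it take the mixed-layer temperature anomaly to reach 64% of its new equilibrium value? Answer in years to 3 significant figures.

1.23 years

Areal heat capacity C = ρ c_p D = 1023 × 3955 × 162.5 = 6.57×10^8 J/(m²·K).
τ = C / λ = 6.57×10^8 / 17.34 = 3.79×10^7 s.
Fraction reached: 1 − e^(−t/τ) = 0.64 ⇒ t = −τ ln(1 − 0.64) = τ × 1.02.
t = 3.87×10^7 s = 1.23 years.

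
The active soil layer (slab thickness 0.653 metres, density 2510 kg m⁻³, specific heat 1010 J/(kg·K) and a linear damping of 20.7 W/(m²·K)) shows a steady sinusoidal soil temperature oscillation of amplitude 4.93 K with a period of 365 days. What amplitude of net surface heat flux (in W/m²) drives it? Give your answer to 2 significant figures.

Areal heat capacity C = ρ c_p D = 2510 × 1010 × 0.653 = 1.66×10^6 J m⁻² K⁻¹.
ω = 2π / 3.15×10^7 s = 1.99×10^-7 s⁻¹.
√((Cω)² + λ²) = √((0.330)² + 20.7²) = 20.7 W/(m²·K).
F₀ = A × √((Cω)²+λ²) = 4.93 × 20.7 = 102 W/m².

100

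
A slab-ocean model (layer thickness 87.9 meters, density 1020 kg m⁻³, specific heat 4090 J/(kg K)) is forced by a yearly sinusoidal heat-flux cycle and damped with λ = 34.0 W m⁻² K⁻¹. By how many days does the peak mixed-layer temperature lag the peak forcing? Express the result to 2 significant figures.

Areal heat capacity C = ρ c_p D = 1020 × 4090 × 87.9 = 3.67×10^8 J m⁻² K⁻¹.
ω = 2π / 3.15×10^7 s = 1.99×10^-7 s⁻¹.
Phase lag φ = arctan(Cω/λ) = arctan(73.1/34.0) = 1.14 rad.
Time lag = φ / ω = 1.14 / 1.99×10^-7 = 5.70×10^6 s = 65.9 days.

66 days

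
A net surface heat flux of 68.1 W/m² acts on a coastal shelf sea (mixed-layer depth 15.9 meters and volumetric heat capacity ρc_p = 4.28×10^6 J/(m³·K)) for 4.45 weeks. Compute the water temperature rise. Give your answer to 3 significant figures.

2.69 K

Areal heat capacity C = ρc_p × D = 4.28×10^6 × 15.9 = 6.81×10^7 J/(m²·K).
Net heat input Q = F Δt = 68.1 × (4.45 weeks × 6.048×10^5 s/week) = 1.83×10^8 J/m².
ΔT = Q / C = 1.83×10^8 / 6.81×10^7 = 2.69 K.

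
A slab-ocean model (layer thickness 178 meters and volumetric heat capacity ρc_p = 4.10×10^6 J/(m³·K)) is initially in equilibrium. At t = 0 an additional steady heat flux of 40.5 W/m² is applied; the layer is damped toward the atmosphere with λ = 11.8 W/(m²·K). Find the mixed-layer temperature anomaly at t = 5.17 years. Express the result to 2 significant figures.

3.2 K

Areal heat capacity C = ρc_p × D = 4.10×10^6 × 178 = 7.30×10^8 J/(m^2 K).
τ = C / λ = 7.30×10^8 / 11.8 = 6.18×10^7 s.
Equilibrium anomaly ΔT_eq = F / λ = 40.5 / 11.8 = 3.43 K.
t = 5.17 years = 1.63×10^8 s, so t/τ = 2.64.
ΔT(t) = ΔT_eq (1 − e^(−t/τ)) = 3.43 × (1 − e^−2.64) = 3.19 K.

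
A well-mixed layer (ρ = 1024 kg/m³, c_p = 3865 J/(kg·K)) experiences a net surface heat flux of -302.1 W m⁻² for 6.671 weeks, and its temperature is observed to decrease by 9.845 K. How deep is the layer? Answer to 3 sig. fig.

31.3 m

Heat input Q = F Δt = -302.1 × 4.03×10^6 s = -1.22×10^9 J/m².
Required areal heat capacity C = Q / ΔT = 1.24×10^8 J/(m²·K).
Depth D = C / (ρ c_p) = 1.24×10^8 / (1024 × 3865) = 31.3 m.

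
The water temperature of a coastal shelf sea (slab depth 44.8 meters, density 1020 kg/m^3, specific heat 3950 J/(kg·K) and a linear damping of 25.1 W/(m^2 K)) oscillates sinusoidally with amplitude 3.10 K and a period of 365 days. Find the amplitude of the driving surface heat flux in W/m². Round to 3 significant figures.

Areal heat capacity C = ρ c_p D = 1020 × 3950 × 44.8 = 1.80×10^8 J/(m^2 K).
ω = 2π / 3.15×10^7 s = 1.99×10^-7 s⁻¹.
√((Cω)² + λ²) = √((36.0)² + 25.1²) = 43.9 W/(m²·K).
F₀ = A × √((Cω)²+λ²) = 3.10 × 43.9 = 136 W/m².

136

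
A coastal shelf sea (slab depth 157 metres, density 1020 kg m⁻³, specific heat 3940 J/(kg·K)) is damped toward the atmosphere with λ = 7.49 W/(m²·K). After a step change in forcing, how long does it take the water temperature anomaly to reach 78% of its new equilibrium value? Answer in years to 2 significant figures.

4.0 years

Areal heat capacity C = ρ c_p D = 1020 × 3940 × 157 = 6.31×10^8 J/(m²·K).
τ = C / λ = 6.31×10^8 / 7.49 = 8.42×10^7 s.
Fraction reached: 1 − e^(−t/τ) = 0.78 ⇒ t = −τ ln(1 − 0.78) = τ × 1.51.
t = 1.28×10^8 s = 4.04 years.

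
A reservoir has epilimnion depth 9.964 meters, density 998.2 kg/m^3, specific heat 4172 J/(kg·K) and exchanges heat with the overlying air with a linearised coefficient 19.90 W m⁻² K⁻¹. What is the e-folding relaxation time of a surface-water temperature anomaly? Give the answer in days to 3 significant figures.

24.1 days

Areal heat capacity C = ρ c_p D = 998.2 × 4172 × 9.964 = 4.15×10^7 J/(m^2 K).
Relaxation time τ = C / λ = 4.15×10^7 / 19.90 = 2.09×10^6 s.
In days: 2.09×10^6 s / (86400 s/day) = 24.1 days.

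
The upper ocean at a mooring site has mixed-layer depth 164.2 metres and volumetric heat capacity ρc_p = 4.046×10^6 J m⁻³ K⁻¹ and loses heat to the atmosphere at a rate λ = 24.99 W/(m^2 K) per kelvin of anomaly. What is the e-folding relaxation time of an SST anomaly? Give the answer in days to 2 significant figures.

Areal heat capacity C = ρc_p × D = 4.046×10^6 × 164.2 = 6.64×10^8 J/(m²·K).
Relaxation time τ = C / λ = 6.64×10^8 / 24.99 = 2.66×10^7 s.
In days: 2.66×10^7 s / (86400 s/day) = 308 days.

310 days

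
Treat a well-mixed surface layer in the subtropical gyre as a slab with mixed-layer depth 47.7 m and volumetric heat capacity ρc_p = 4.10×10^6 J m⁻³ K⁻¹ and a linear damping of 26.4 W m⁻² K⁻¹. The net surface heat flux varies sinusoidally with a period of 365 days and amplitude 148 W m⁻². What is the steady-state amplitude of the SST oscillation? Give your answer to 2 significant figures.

3.1 K

Areal heat capacity C = ρc_p × D = 4.10×10^6 × 47.7 = 1.96×10^8 J/(m²·K).
Angular frequency ω = 2π / T = 2π / 3.15×10^7 s = 1.99×10^-7 s⁻¹.
√((Cω)² + λ²) = √((39.0)² + 26.4²) = 47.1 W/(m²·K).
Amplitude A = F₀ / √((Cω)²+λ²) = 148 / 47.1 = 3.14 K.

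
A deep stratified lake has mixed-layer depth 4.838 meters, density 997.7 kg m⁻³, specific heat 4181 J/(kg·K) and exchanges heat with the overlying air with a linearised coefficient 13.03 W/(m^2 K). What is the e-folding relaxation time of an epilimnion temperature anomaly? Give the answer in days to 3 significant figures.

Areal heat capacity C = ρ c_p D = 997.7 × 4181 × 4.838 = 2.02×10^7 J/(m²·K).
Relaxation time τ = C / λ = 2.02×10^7 / 13.03 = 1.55×10^6 s.
In days: 1.55×10^6 s / (86400 s/day) = 17.9 days.

17.9 days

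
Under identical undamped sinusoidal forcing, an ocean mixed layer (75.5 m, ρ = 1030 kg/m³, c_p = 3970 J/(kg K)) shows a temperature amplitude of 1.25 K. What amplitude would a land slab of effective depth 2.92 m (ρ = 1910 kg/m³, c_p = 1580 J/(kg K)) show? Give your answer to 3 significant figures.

43.8 K

C_ocean = 3.09×10^8 J/(m²·K); C_land = 8.81×10^6 J/(m²·K).
A ∝ 1/C ⇒ A_land = A_ocean × C_ocean/C_land = 1.25 × 35.0 = 43.8 K.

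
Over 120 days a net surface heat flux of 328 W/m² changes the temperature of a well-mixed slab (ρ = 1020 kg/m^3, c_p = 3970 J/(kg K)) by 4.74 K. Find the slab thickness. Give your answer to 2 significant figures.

180 m

Heat input Q = F Δt = 328 × 1.04×10^7 s = 3.40×10^9 J/m².
Required areal heat capacity C = Q / ΔT = 7.17×10^8 J/(m²·K).
Depth D = C / (ρ c_p) = 7.17×10^8 / (1020 × 3970) = 177 m.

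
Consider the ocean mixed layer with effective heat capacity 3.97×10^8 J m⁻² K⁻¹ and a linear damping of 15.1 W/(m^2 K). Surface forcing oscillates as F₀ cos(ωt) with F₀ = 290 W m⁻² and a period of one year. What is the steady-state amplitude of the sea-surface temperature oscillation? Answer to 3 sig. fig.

3.60 K

Areal heat capacity C = 3.97×10^8 J m⁻² K⁻¹ (given).
Angular frequency ω = 2π / T = 2π / 3.15×10^7 s = 1.99×10^-7 s⁻¹.
√((Cω)² + λ²) = √((79.1)² + 15.1²) = 80.5 W/(m²·K).
Amplitude A = F₀ / √((Cω)²+λ²) = 290 / 80.5 = 3.60 K.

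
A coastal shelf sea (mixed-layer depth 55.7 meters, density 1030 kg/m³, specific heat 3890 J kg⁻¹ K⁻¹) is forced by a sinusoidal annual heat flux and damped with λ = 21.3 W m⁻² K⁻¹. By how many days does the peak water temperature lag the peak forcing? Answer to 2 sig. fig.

65 days

Areal heat capacity C = ρ c_p D = 1030 × 3890 × 55.7 = 2.23×10^8 J m⁻² K⁻¹.
ω = 2π / 3.15×10^7 s = 1.99×10^-7 s⁻¹.
Phase lag φ = arctan(Cω/λ) = arctan(44.5/21.3) = 1.12 rad.
Time lag = φ / ω = 1.12 / 1.99×10^-7 = 5.64×10^6 s = 65.3 days.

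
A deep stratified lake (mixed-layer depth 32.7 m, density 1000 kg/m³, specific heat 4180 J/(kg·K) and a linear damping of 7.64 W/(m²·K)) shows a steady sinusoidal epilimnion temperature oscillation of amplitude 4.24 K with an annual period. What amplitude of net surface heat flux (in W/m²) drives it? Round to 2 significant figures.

Areal heat capacity C = ρ c_p D = 1000 × 4180 × 32.7 = 1.37×10^8 J/(m^2 K).
ω = 2π / 3.15×10^7 s = 1.99×10^-7 s⁻¹.
√((Cω)² + λ²) = √((27.2)² + 7.64²) = 28.3 W/(m²·K).
F₀ = A × √((Cω)²+λ²) = 4.24 × 28.3 = 120 W/m².

120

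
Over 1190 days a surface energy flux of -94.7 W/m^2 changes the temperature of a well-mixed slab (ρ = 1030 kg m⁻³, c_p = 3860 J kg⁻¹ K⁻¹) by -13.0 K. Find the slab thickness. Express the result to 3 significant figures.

Heat input Q = F Δt = -94.7 × 1.03×10^8 s = -9.74×10^9 J/m².
Required areal heat capacity C = Q / ΔT = 7.49×10^8 J/(m²·K).
Depth D = C / (ρ c_p) = 7.49×10^8 / (1030 × 3860) = 188 m.

188 m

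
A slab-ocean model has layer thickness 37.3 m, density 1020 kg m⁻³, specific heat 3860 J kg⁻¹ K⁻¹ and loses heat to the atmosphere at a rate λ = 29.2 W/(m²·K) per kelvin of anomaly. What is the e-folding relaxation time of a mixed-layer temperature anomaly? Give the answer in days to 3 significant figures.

Areal heat capacity C = ρ c_p D = 1020 × 3860 × 37.3 = 1.47×10^8 J/(m^2 K).
Relaxation time τ = C / λ = 1.47×10^8 / 29.2 = 5.03×10^6 s.
In days: 5.03×10^6 s / (86400 s/day) = 58.2 days.

58.2 days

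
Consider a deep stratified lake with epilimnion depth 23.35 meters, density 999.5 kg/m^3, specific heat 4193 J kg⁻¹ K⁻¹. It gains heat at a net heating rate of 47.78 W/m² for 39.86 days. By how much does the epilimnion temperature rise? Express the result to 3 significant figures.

1.68 K

Areal heat capacity C = ρ c_p D = 999.5 × 4193 × 23.35 = 9.79×10^7 J m⁻² K⁻¹.
Net heat input Q = F Δt = 47.78 × (39.86 days × 86400 s/day) = 1.65×10^8 J/m².
ΔT = Q / C = 1.65×10^8 / 9.79×10^7 = 1.68 K.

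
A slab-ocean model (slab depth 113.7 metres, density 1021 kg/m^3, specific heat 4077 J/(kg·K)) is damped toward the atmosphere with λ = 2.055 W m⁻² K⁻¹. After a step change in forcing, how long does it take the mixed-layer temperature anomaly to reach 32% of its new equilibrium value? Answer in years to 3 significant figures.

Areal heat capacity C = ρ c_p D = 1021 × 4077 × 113.7 = 4.73×10^8 J/(m^2 K).
τ = C / λ = 4.73×10^8 / 2.055 = 2.30×10^8 s.
Fraction reached: 1 − e^(−t/τ) = 0.32 ⇒ t = −τ ln(1 − 0.32) = τ × 0.386.
t = 8.88×10^7 s = 2.81 years.

2.81 years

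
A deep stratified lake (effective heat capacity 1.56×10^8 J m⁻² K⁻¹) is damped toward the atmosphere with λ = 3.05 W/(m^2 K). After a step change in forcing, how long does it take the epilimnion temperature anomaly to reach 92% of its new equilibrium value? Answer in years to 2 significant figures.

Areal heat capacity C = 1.56×10^8 J m⁻² K⁻¹ (given).
τ = C / λ = 1.56×10^8 / 3.05 = 5.11×10^7 s.
Fraction reached: 1 − e^(−t/τ) = 0.92 ⇒ t = −τ ln(1 − 0.92) = τ × 2.53.
t = 1.29×10^8 s = 4.09 years.

4.1 years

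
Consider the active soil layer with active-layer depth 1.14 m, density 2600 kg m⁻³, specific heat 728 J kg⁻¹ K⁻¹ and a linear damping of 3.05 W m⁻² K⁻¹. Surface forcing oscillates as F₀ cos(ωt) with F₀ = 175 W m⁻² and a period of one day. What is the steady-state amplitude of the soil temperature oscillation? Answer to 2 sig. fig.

1.1 K

Areal heat capacity C = ρ c_p D = 2600 × 728 × 1.14 = 2.16×10^6 J/(m^2 K).
Angular frequency ω = 2π / T = 2π / 86400 s = 7.27×10^-5 s⁻¹.
√((Cω)² + λ²) = √((157)² + 3.05²) = 157 W/(m²·K).
Amplitude A = F₀ / √((Cω)²+λ²) = 175 / 157 = 1.12 K.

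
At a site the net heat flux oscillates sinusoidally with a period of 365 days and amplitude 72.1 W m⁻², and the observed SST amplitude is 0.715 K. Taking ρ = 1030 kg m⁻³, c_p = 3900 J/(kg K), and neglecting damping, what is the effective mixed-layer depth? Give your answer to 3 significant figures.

ω = 2π / 3.15×10^7 s = 1.99×10^-7 s⁻¹.
Required C = F₀ / (A ω) = 72.1 / (0.715 × 1.99×10^-7) = 5.06×10^8 J/(m²·K).
D = C / (ρ c_p) = 5.06×10^8 / (1030 × 3900) = 126 m.

126 m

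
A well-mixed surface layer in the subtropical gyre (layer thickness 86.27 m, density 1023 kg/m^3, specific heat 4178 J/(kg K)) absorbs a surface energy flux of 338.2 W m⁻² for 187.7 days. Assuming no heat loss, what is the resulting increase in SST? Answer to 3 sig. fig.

14.9 K

Areal heat capacity C = ρ c_p D = 1023 × 4178 × 86.27 = 3.69×10^8 J/(m²·K).
Net heat input Q = F Δt = 338.2 × (187.7 days × 86400 s/day) = 5.48×10^9 J/m².
ΔT = Q / C = 5.48×10^9 / 3.69×10^8 = 14.9 K.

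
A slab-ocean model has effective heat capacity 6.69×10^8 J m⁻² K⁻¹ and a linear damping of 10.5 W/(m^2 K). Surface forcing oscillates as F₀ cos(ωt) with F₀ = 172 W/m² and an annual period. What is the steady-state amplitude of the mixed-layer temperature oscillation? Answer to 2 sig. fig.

1.3 K

Areal heat capacity C = 6.69×10^8 J m⁻² K⁻¹ (given).
Angular frequency ω = 2π / T = 2π / 3.15×10^7 s = 1.99×10^-7 s⁻¹.
√((Cω)² + λ²) = √((133)² + 10.5²) = 134 W/(m²·K).
Amplitude A = F₀ / √((Cω)²+λ²) = 172 / 134 = 1.29 K.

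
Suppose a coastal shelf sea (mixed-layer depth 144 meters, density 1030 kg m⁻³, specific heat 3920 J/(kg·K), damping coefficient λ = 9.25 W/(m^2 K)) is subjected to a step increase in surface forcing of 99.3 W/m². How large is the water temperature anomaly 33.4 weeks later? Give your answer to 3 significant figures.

2.95 K

Areal heat capacity C = ρ c_p D = 1030 × 3920 × 144 = 5.81×10^8 J m⁻² K⁻¹.
τ = C / λ = 5.81×10^8 / 9.25 = 6.29×10^7 s.
Equilibrium anomaly ΔT_eq = F / λ = 99.3 / 9.25 = 10.7 K.
t = 33.4 weeks = 2.02×10^7 s, so t/τ = 0.321.
ΔT(t) = ΔT_eq (1 − e^(−t/τ)) = 10.7 × (1 − e^−0.321) = 2.95 K.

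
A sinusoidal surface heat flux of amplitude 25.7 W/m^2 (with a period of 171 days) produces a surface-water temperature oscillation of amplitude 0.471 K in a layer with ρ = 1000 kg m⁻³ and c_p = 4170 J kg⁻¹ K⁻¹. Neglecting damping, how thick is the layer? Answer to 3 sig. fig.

ω = 2π / 1.48×10^7 s = 4.25×10^-7 s⁻¹.
Required C = F₀ / (A ω) = 25.7 / (0.471 × 4.25×10^-7) = 1.28×10^8 J/(m²·K).
D = C / (ρ c_p) = 1.28×10^8 / (1000 × 4170) = 30.8 m.

30.8 m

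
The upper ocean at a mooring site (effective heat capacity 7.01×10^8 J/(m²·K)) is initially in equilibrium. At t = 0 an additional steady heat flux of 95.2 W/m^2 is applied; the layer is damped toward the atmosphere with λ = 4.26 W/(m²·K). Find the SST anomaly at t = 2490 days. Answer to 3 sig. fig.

16.3 K

Areal heat capacity C = 7.01×10^8 J/(m²·K) (given).
τ = C / λ = 7.01×10^8 / 4.26 = 1.65×10^8 s.
Equilibrium anomaly ΔT_eq = F / λ = 95.2 / 4.26 = 22.3 K.
t = 2490 days = 2.15×10^8 s, so t/τ = 1.31.
ΔT(t) = ΔT_eq (1 − e^(−t/τ)) = 22.3 × (1 − e^−1.31) = 16.3 K.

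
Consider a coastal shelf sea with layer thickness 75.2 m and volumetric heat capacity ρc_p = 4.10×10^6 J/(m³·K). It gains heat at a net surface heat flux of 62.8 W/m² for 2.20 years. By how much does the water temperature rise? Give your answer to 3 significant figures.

14.1 K

Areal heat capacity C = ρc_p × D = 4.10×10^6 × 75.2 = 3.08×10^8 J/(m²·K).
Net heat input Q = F Δt = 62.8 × (2.20 years × 3.156×10^7 s/year) = 4.36×10^9 J/m².
ΔT = Q / C = 4.36×10^9 / 3.08×10^8 = 14.1 K.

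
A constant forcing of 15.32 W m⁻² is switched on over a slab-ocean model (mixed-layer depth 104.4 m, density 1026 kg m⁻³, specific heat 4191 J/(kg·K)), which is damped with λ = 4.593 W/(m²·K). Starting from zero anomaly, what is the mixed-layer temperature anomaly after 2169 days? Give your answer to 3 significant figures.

2.85 K

Areal heat capacity C = ρ c_p D = 1026 × 4191 × 104.4 = 4.49×10^8 J m⁻² K⁻¹.
τ = C / λ = 4.49×10^8 / 4.593 = 9.77×10^7 s.
Equilibrium anomaly ΔT_eq = F / λ = 15.32 / 4.593 = 3.34 K.
t = 2169 days = 1.87×10^8 s, so t/τ = 1.92.
ΔT(t) = ΔT_eq (1 − e^(−t/τ)) = 3.34 × (1 − e^−1.92) = 2.85 K.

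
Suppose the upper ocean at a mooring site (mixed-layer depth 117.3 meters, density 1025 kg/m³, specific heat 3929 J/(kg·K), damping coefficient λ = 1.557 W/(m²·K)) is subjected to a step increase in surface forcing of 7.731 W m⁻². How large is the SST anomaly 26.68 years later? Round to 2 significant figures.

Areal heat capacity C = ρ c_p D = 1025 × 3929 × 117.3 = 4.72×10^8 J/(m²·K).
τ = C / λ = 4.72×10^8 / 1.557 = 3.03×10^8 s.
Equilibrium anomaly ΔT_eq = F / λ = 7.731 / 1.557 = 4.97 K.
t = 26.68 years = 8.42×10^8 s, so t/τ = 2.78.
ΔT(t) = ΔT_eq (1 − e^(−t/τ)) = 4.97 × (1 − e^−2.78) = 4.66 K.

4.7 K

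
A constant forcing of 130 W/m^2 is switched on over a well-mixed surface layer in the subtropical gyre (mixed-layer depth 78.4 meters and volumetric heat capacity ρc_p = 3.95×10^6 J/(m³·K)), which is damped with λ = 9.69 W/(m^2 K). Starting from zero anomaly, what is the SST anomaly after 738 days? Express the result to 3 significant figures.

11.6 K

Areal heat capacity C = ρc_p × D = 3.95×10^6 × 78.4 = 3.10×10^8 J/(m²·K).
τ = C / λ = 3.10×10^8 / 9.69 = 3.20×10^7 s.
Equilibrium anomaly ΔT_eq = F / λ = 130 / 9.69 = 13.4 K.
t = 738 days = 6.38×10^7 s, so t/τ = 2.00.
ΔT(t) = ΔT_eq (1 − e^(−t/τ)) = 13.4 × (1 − e^−2.00) = 11.6 K.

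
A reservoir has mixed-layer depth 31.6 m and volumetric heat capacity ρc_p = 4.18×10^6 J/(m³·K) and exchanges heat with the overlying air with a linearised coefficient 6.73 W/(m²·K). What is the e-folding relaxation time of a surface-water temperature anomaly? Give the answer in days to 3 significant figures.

227 days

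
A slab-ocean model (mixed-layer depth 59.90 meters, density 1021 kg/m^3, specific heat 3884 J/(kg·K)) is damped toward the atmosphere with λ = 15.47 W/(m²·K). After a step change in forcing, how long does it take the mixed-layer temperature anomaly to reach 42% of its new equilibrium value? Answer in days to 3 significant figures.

96.8 days

Areal heat capacity C = ρ c_p D = 1021 × 3884 × 59.90 = 2.38×10^8 J/(m²·K).
τ = C / λ = 2.38×10^8 / 15.47 = 1.54×10^7 s.
Fraction reached: 1 − e^(−t/τ) = 0.42 ⇒ t = −τ ln(1 − 0.42) = τ × 0.545.
t = 8.36×10^6 s = 96.8 days.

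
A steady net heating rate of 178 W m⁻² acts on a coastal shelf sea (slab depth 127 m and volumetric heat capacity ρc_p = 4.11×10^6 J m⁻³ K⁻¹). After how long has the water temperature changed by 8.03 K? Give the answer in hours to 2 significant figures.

Areal heat capacity C = ρc_p × D = 4.11×10^6 × 127 = 5.22×10^8 J/(m^2 K).
Time required: Δt = C ΔT / F = 5.22×10^8 × 8.03 / 178 = 2.35×10^7 s.
In hours: 2.35×10^7 s / (3600 s/hour) = 6540 hours.

6500 hours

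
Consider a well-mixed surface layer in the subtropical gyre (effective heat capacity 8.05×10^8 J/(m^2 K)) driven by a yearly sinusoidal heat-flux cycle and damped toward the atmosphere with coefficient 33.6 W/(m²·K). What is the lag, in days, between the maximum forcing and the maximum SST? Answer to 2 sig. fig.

79 days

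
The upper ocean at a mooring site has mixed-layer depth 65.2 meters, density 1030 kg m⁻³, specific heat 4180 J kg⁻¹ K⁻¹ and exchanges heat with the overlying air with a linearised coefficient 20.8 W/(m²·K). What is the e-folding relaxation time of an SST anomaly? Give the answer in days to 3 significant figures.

156 days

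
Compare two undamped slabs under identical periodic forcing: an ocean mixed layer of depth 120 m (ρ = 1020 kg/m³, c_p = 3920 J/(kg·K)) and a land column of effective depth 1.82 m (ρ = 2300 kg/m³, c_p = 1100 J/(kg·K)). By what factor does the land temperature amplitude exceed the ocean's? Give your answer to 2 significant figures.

100

C_ocean = 1020 × 3920 × 120 = 4.80×10^8 J/(m²·K).
C_land = 2300 × 1100 × 1.82 = 4.60×10^6 J/(m²·K).
Undamped amplitude ∝ 1/C, so A_land/A_ocean = C_ocean/C_land = 104.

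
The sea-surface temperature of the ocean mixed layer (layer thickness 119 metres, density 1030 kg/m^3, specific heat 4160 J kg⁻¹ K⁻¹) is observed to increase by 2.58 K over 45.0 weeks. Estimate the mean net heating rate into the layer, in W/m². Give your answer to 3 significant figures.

48.3

Areal heat capacity C = ρ c_p D = 1030 × 4160 × 119 = 5.10×10^8 J m⁻² K⁻¹.
Required heat per unit area: Q = C ΔT = 5.10×10^8 × 2.58 = 1.32×10^9 J/m².
Flux F = Q / Δt = 1.32×10^9 / 2.72×10^7 s = 48.3 W/m².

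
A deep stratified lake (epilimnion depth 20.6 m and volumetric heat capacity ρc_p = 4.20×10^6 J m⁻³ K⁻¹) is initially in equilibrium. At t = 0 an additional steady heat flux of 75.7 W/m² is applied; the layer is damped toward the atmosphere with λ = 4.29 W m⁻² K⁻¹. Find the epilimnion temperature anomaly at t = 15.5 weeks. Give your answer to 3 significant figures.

6.56 K

Areal heat capacity C = ρc_p × D = 4.20×10^6 × 20.6 = 8.65×10^7 J/(m²·K).
τ = C / λ = 8.65×10^7 / 4.29 = 2.02×10^7 s.
Equilibrium anomaly ΔT_eq = F / λ = 75.7 / 4.29 = 17.6 K.
t = 15.5 weeks = 9.37×10^6 s, so t/τ = 0.465.
ΔT(t) = ΔT_eq (1 − e^(−t/τ)) = 17.6 × (1 − e^−0.465) = 6.56 K.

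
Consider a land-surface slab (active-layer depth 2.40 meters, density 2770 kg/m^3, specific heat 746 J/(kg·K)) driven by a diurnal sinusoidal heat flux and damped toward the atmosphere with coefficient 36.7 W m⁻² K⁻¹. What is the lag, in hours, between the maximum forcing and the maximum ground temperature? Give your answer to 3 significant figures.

5.61 hours

Areal heat capacity C = ρ c_p D = 2770 × 746 × 2.40 = 4.96×10^6 J/(m^2 K).
ω = 2π / 86400 s = 7.27×10^-5 s⁻¹.
Phase lag φ = arctan(Cω/λ) = arctan(361/36.7) = 1.47 rad.
Time lag = φ / ω = 1.47 / 7.27×10^-5 = 20200 s = 5.61 hours.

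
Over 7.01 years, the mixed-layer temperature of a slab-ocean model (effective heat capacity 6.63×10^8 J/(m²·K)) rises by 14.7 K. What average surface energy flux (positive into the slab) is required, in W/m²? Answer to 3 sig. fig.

Areal heat capacity C = 6.63×10^8 J/(m²·K) (given).
Required heat per unit area: Q = C ΔT = 6.63×10^8 × 14.7 = 9.75×10^9 J/m².
Flux F = Q / Δt = 9.75×10^9 / 2.21×10^8 s = 44.1 W/m².

44.1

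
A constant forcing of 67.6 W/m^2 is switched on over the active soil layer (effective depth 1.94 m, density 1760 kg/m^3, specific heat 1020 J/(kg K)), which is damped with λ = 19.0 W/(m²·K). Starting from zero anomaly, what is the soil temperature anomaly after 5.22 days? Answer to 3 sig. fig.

Areal heat capacity C = ρ c_p D = 1760 × 1020 × 1.94 = 3.48×10^6 J/(m^2 K).
τ = C / λ = 3.48×10^6 / 19.0 = 1.83×10^5 s.
Equilibrium anomaly ΔT_eq = F / λ = 67.6 / 19.0 = 3.56 K.
t = 5.22 days = 4.51×10^5 s, so t/τ = 2.46.
ΔT(t) = ΔT_eq (1 − e^(−t/τ)) = 3.56 × (1 − e^−2.46) = 3.25 K.

3.25 K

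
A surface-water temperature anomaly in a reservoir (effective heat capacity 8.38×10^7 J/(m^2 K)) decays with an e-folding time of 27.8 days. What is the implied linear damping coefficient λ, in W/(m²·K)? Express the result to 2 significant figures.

35

Areal heat capacity C = 8.38×10^7 J/(m^2 K) (given).
τ = 27.8 days = 2.40×10^6 s.
λ = C / τ = 8.38×10^7 / 2.40×10^6 = 34.9 W/(m²·K).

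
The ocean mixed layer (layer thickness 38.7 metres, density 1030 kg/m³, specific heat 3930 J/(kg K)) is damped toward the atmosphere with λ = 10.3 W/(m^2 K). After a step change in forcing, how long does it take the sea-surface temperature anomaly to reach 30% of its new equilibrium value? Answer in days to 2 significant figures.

63 days

Areal heat capacity C = ρ c_p D = 1030 × 3930 × 38.7 = 1.57×10^8 J/(m^2 K).
τ = C / λ = 1.57×10^8 / 10.3 = 1.52×10^7 s.
Fraction reached: 1 − e^(−t/τ) = 0.30 ⇒ t = −τ ln(1 − 0.30) = τ × 0.357.
t = 5.42×10^6 s = 62.8 days.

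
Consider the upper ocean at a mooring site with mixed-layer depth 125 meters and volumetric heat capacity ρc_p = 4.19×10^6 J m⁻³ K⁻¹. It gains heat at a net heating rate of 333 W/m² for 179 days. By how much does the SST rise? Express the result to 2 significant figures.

9.8 K

Areal heat capacity C = ρc_p × D = 4.19×10^6 × 125 = 5.24×10^8 J/(m²·K).
Net heat input Q = F Δt = 333 × (179 days × 86400 s/day) = 5.15×10^9 J/m².
ΔT = Q / C = 5.15×10^9 / 5.24×10^8 = 9.83 K.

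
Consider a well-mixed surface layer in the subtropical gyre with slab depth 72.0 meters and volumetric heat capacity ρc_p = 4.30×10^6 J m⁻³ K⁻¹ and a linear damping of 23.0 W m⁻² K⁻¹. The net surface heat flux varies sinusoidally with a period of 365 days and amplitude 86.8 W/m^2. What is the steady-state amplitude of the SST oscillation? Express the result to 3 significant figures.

Areal heat capacity C = ρc_p × D = 4.30×10^6 × 72.0 = 3.10×10^8 J m⁻² K⁻¹.
Angular frequency ω = 2π / T = 2π / 3.15×10^7 s = 1.99×10^-7 s⁻¹.
√((Cω)² + λ²) = √((61.7)² + 23.0²) = 65.8 W/(m²·K).
Amplitude A = F₀ / √((Cω)²+λ²) = 86.8 / 65.8 = 1.32 K.

1.32 K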